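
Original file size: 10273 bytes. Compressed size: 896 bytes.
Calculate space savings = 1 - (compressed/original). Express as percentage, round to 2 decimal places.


ratio = compressed/original = 896/10273 = 0.087219
savings = 1 - ratio = 1 - 0.087219 = 0.912781
as a percentage: 0.912781 * 100 = 91.28%

Space savings = 1 - 896/10273 = 91.28%


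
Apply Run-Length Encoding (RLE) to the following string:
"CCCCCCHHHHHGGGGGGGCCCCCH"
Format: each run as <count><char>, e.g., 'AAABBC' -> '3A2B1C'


Scanning runs left to right:
  i=0: run of 'C' x 6 -> '6C'
  i=6: run of 'H' x 5 -> '5H'
  i=11: run of 'G' x 7 -> '7G'
  i=18: run of 'C' x 5 -> '5C'
  i=23: run of 'H' x 1 -> '1H'

RLE = 6C5H7G5C1H


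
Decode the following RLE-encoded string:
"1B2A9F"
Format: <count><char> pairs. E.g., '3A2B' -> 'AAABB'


Expanding each <count><char> pair:
  1B -> 'B'
  2A -> 'AA'
  9F -> 'FFFFFFFFF'

Decoded = BAAFFFFFFFFF


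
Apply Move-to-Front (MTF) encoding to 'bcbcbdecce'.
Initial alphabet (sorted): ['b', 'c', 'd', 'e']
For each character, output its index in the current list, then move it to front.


MTF encoding:
'b': index 0 in ['b', 'c', 'd', 'e'] -> ['b', 'c', 'd', 'e']
'c': index 1 in ['b', 'c', 'd', 'e'] -> ['c', 'b', 'd', 'e']
'b': index 1 in ['c', 'b', 'd', 'e'] -> ['b', 'c', 'd', 'e']
'c': index 1 in ['b', 'c', 'd', 'e'] -> ['c', 'b', 'd', 'e']
'b': index 1 in ['c', 'b', 'd', 'e'] -> ['b', 'c', 'd', 'e']
'd': index 2 in ['b', 'c', 'd', 'e'] -> ['d', 'b', 'c', 'e']
'e': index 3 in ['d', 'b', 'c', 'e'] -> ['e', 'd', 'b', 'c']
'c': index 3 in ['e', 'd', 'b', 'c'] -> ['c', 'e', 'd', 'b']
'c': index 0 in ['c', 'e', 'd', 'b'] -> ['c', 'e', 'd', 'b']
'e': index 1 in ['c', 'e', 'd', 'b'] -> ['e', 'c', 'd', 'b']


Output: [0, 1, 1, 1, 1, 2, 3, 3, 0, 1]


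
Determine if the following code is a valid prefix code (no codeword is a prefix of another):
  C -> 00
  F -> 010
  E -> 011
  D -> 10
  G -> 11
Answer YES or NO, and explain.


Checking each pair (does one codeword prefix another?):
  C='00' vs F='010': no prefix
  C='00' vs E='011': no prefix
  C='00' vs D='10': no prefix
  C='00' vs G='11': no prefix
  F='010' vs C='00': no prefix
  F='010' vs E='011': no prefix
  F='010' vs D='10': no prefix
  F='010' vs G='11': no prefix
  E='011' vs C='00': no prefix
  E='011' vs F='010': no prefix
  E='011' vs D='10': no prefix
  E='011' vs G='11': no prefix
  D='10' vs C='00': no prefix
  D='10' vs F='010': no prefix
  D='10' vs E='011': no prefix
  D='10' vs G='11': no prefix
  G='11' vs C='00': no prefix
  G='11' vs F='010': no prefix
  G='11' vs E='011': no prefix
  G='11' vs D='10': no prefix
No violation found over all pairs.

YES -- this is a valid prefix code. No codeword is a prefix of any other codeword.


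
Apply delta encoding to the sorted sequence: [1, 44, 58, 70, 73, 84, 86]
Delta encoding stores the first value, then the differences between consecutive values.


First value: 1
Deltas:
  44 - 1 = 43
  58 - 44 = 14
  70 - 58 = 12
  73 - 70 = 3
  84 - 73 = 11
  86 - 84 = 2


Delta encoded: [1, 43, 14, 12, 3, 11, 2]


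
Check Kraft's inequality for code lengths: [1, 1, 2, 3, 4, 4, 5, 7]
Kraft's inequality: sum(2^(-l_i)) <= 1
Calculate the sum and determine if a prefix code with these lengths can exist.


Sum = 2^(-1) + 2^(-1) + 2^(-2) + 2^(-3) + 2^(-4) + 2^(-4) + 2^(-5) + 2^(-7)
    = 0.5 + 0.5 + 0.25 + 0.125 + 0.0625 + 0.0625 + 0.03125 + 0.0078125
    = 197/128 = 1.5390625
Since 1.5390625 > 1, Kraft's inequality is NOT satisfied.
A prefix code with these lengths CANNOT exist.

Kraft sum = 1.5390625. Not satisfied.


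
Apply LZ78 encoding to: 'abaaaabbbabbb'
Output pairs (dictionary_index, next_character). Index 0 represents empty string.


LZ78 encoding steps:
Dictionary: {0: ''}
Step 1: w='' (idx 0), next='a' -> output (0, 'a'), add 'a' as idx 1
Step 2: w='' (idx 0), next='b' -> output (0, 'b'), add 'b' as idx 2
Step 3: w='a' (idx 1), next='a' -> output (1, 'a'), add 'aa' as idx 3
Step 4: w='aa' (idx 3), next='b' -> output (3, 'b'), add 'aab' as idx 4
Step 5: w='b' (idx 2), next='b' -> output (2, 'b'), add 'bb' as idx 5
Step 6: w='a' (idx 1), next='b' -> output (1, 'b'), add 'ab' as idx 6
Step 7: w='bb' (idx 5), end of input -> output (5, '')


Encoded: [(0, 'a'), (0, 'b'), (1, 'a'), (3, 'b'), (2, 'b'), (1, 'b'), (5, '')]


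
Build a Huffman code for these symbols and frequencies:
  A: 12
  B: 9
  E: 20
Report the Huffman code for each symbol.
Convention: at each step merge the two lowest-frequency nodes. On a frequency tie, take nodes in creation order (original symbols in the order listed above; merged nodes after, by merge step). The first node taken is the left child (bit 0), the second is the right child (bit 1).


Huffman tree construction:
Step 1: Merge B(9) + A(12) = 21
Step 2: Merge E(20) + (B+A)(21) = 41
Read each symbol's code off the tree from the root (left child = 0, right child = 1).

Codes:
  A: 11 (length 2)
  B: 10 (length 2)
  E: 0 (length 1)
Average code length: 62/41 = 1.5122 bits/symbol


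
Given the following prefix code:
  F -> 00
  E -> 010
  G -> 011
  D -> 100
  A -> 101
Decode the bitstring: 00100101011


Decoding step by step:
Bits 00 -> F
Bits 100 -> D
Bits 101 -> A
Bits 011 -> G


Decoded message: FDAG


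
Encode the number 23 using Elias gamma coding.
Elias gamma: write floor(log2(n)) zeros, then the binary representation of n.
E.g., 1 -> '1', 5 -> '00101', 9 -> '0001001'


num_bits = floor(log2(23)) + 1 = 5
leading_zeros = num_bits - 1 = 4
binary(23) = 10111

Elias gamma(23) = '0000' + '10111' = 000010111 (9 bits)


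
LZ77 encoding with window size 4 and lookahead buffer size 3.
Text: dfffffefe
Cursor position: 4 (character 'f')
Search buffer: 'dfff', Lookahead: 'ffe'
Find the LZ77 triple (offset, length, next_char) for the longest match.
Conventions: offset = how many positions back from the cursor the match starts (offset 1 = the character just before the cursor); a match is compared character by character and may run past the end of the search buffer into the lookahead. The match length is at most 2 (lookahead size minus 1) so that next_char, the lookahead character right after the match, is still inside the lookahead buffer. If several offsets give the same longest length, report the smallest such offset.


Try each offset into the search buffer:
  offset=1 (pos 3, char 'f'): match length 2
  offset=2 (pos 2, char 'f'): match length 2
  offset=3 (pos 1, char 'f'): match length 2
  offset=4 (pos 0, char 'd'): match length 0
Longest match has length 2, found at offsets 1, 2, 3; take the smallest, offset 1.
next_char = character at position 4 + 2 = 6 -> 'e'

Best match: offset=1, length=2 (matching 'ff' starting at position 3)
LZ77 triple: (1, 2, 'e')


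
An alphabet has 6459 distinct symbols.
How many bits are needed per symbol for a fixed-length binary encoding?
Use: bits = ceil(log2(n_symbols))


log2(6459) = 12.6571
Bracket: 2^12 = 4096 < 6459 <= 2^13 = 8192
So ceil(log2(6459)) = 13

bits = ceil(log2(6459)) = ceil(12.6571) = 13 bits


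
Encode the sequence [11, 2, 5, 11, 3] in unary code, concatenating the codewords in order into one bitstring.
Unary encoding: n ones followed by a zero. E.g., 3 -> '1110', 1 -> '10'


Encode each number as n ones followed by a terminating 0:
  11 -> 111111111110 (12 bits)
  2 -> 110 (3 bits)
  5 -> 111110 (6 bits)
  11 -> 111111111110 (12 bits)
  3 -> 1110 (4 bits)
Total length = 12 + 3 + 6 + 12 + 4 = 37 bits.

Unary([11, 2, 5, 11, 3]) = 1111111111101101111101111111111101110 (37 bits)


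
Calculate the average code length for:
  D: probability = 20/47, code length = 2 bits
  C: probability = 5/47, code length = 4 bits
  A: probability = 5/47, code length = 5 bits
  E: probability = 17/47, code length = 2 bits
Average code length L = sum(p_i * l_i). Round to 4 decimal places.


Weighted contributions p_i * l_i:
  D: (20/47) * 2 = 40/47
  C: (5/47) * 4 = 20/47
  A: (5/47) * 5 = 25/47
  E: (17/47) * 2 = 34/47
Sum = (40 + 20 + 25 + 34)/47 = 119/47

L = 119/47 = 2.5319 bits/symbol


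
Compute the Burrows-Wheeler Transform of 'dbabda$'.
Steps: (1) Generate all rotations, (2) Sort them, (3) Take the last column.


Rotations (sorted):
  0: $dbabda -> last char: a
  1: a$dbabd -> last char: d
  2: abda$db -> last char: b
  3: babda$d -> last char: d
  4: bda$dba -> last char: a
  5: da$dbab -> last char: b
  6: dbabda$ -> last char: $


BWT = adbdab$


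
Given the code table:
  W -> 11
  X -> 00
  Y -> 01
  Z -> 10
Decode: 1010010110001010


Decoding:
10 -> Z
10 -> Z
01 -> Y
01 -> Y
10 -> Z
00 -> X
10 -> Z
10 -> Z


Result: ZZYYZXZZ


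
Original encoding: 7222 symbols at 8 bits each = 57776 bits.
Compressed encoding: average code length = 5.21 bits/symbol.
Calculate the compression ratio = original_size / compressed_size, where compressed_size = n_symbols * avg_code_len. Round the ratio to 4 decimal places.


original_size = n_symbols * orig_bits = 7222 * 8 = 57776 bits
compressed_size = n_symbols * avg_code_len = 7222 * 5.21 = 37626.62 bits
ratio = original_size / compressed_size = 57776 / 37626.62 = 1.5355

Compression ratio = 1.5355


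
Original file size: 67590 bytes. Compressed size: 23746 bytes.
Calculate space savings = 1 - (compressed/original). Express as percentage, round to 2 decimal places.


ratio = compressed/original = 23746/67590 = 0.351324
savings = 1 - ratio = 1 - 0.351324 = 0.648676
as a percentage: 0.648676 * 100 = 64.87%

Space savings = 1 - 23746/67590 = 64.87%


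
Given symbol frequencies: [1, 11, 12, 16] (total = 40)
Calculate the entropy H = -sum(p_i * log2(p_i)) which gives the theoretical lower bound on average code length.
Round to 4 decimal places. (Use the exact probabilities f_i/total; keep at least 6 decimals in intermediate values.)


Per-symbol terms -p_i * log2(p_i) with p_i = f_i/40:
  p = 1/40 = 0.025000: log2(p) = -5.321928, -p*log2(p) = 0.133048
  p = 11/40 = 0.275000: log2(p) = -1.862496, -p*log2(p) = 0.512187
  p = 12/40 = 0.300000: log2(p) = -1.736966, -p*log2(p) = 0.521090
  p = 16/40 = 0.400000: log2(p) = -1.321928, -p*log2(p) = 0.528771
H = 0.133048 + 0.512187 + 0.521090 + 0.528771 = 1.695096

H = 1.6951 bits/symbol


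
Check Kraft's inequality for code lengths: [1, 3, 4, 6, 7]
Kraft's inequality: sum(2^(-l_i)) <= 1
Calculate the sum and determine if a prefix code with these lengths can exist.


Sum = 2^(-1) + 2^(-3) + 2^(-4) + 2^(-6) + 2^(-7)
    = 0.5 + 0.125 + 0.0625 + 0.015625 + 0.0078125
    = 91/128 = 0.7109375
Since 0.7109375 <= 1, Kraft's inequality IS satisfied.
A prefix code with these lengths CAN exist.

Kraft sum = 0.7109375. Satisfied.


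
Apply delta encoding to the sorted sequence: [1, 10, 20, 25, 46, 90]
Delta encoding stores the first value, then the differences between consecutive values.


First value: 1
Deltas:
  10 - 1 = 9
  20 - 10 = 10
  25 - 20 = 5
  46 - 25 = 21
  90 - 46 = 44


Delta encoded: [1, 9, 10, 5, 21, 44]


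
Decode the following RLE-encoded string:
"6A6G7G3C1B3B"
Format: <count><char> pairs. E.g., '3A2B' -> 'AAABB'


Expanding each <count><char> pair:
  6A -> 'AAAAAA'
  6G -> 'GGGGGG'
  7G -> 'GGGGGGG'
  3C -> 'CCC'
  1B -> 'B'
  3B -> 'BBB'

Decoded = AAAAAAGGGGGGGGGGGGGCCCBBBB


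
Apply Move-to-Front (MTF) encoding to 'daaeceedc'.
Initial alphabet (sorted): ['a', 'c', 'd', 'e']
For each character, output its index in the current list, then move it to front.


MTF encoding:
'd': index 2 in ['a', 'c', 'd', 'e'] -> ['d', 'a', 'c', 'e']
'a': index 1 in ['d', 'a', 'c', 'e'] -> ['a', 'd', 'c', 'e']
'a': index 0 in ['a', 'd', 'c', 'e'] -> ['a', 'd', 'c', 'e']
'e': index 3 in ['a', 'd', 'c', 'e'] -> ['e', 'a', 'd', 'c']
'c': index 3 in ['e', 'a', 'd', 'c'] -> ['c', 'e', 'a', 'd']
'e': index 1 in ['c', 'e', 'a', 'd'] -> ['e', 'c', 'a', 'd']
'e': index 0 in ['e', 'c', 'a', 'd'] -> ['e', 'c', 'a', 'd']
'd': index 3 in ['e', 'c', 'a', 'd'] -> ['d', 'e', 'c', 'a']
'c': index 2 in ['d', 'e', 'c', 'a'] -> ['c', 'd', 'e', 'a']


Output: [2, 1, 0, 3, 3, 1, 0, 3, 2]


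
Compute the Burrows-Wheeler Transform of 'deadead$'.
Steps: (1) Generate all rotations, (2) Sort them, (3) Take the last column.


Rotations (sorted):
  0: $deadead -> last char: d
  1: ad$deade -> last char: e
  2: adead$de -> last char: e
  3: d$deadea -> last char: a
  4: dead$dea -> last char: a
  5: deadead$ -> last char: $
  6: ead$dead -> last char: d
  7: eadead$d -> last char: d


BWT = deeaa$dd


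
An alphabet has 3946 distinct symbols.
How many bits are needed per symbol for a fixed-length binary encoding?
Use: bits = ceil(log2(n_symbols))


log2(3946) = 11.9462
Bracket: 2^11 = 2048 < 3946 <= 2^12 = 4096
So ceil(log2(3946)) = 12

bits = ceil(log2(3946)) = ceil(11.9462) = 12 bits


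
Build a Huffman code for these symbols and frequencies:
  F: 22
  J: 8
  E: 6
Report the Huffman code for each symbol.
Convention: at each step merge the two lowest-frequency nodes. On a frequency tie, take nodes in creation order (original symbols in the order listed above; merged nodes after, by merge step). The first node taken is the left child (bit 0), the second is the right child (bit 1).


Huffman tree construction:
Step 1: Merge E(6) + J(8) = 14
Step 2: Merge (E+J)(14) + F(22) = 36
Read each symbol's code off the tree from the root (left child = 0, right child = 1).

Codes:
  F: 1 (length 1)
  J: 01 (length 2)
  E: 00 (length 2)
Average code length: 50/36 = 1.3889 bits/symbol


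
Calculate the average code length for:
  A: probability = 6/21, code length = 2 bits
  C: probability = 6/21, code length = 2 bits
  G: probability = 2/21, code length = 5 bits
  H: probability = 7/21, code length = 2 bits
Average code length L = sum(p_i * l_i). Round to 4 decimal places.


Weighted contributions p_i * l_i:
  A: (6/21) * 2 = 12/21
  C: (6/21) * 2 = 12/21
  G: (2/21) * 5 = 10/21
  H: (7/21) * 2 = 14/21
Sum = (12 + 12 + 10 + 14)/21 = 48/21

L = 48/21 = 2.2857 bits/symbol


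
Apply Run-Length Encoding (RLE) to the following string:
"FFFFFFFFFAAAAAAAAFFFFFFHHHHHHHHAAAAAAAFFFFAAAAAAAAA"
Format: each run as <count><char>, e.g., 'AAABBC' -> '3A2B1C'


Scanning runs left to right:
  i=0: run of 'F' x 9 -> '9F'
  i=9: run of 'A' x 8 -> '8A'
  i=17: run of 'F' x 6 -> '6F'
  i=23: run of 'H' x 8 -> '8H'
  i=31: run of 'A' x 7 -> '7A'
  i=38: run of 'F' x 4 -> '4F'
  i=42: run of 'A' x 9 -> '9A'

RLE = 9F8A6F8H7A4F9A


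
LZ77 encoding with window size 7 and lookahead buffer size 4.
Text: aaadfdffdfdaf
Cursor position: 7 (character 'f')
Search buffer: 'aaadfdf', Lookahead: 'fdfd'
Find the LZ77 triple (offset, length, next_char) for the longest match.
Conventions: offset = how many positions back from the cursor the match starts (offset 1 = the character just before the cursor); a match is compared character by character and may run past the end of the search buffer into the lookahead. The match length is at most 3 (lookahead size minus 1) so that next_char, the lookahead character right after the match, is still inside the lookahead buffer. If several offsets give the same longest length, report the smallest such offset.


Try each offset into the search buffer:
  offset=1 (pos 6, char 'f'): match length 1
  offset=2 (pos 5, char 'd'): match length 0
  offset=3 (pos 4, char 'f'): match length 3
  offset=4 (pos 3, char 'd'): match length 0
  offset=5 (pos 2, char 'a'): match length 0
  offset=6 (pos 1, char 'a'): match length 0
  offset=7 (pos 0, char 'a'): match length 0
Longest match has length 3 at offset 3.
next_char = character at position 7 + 3 = 10 -> 'd'

Best match: offset=3, length=3 (matching 'fdf' starting at position 4)
LZ77 triple: (3, 3, 'd')


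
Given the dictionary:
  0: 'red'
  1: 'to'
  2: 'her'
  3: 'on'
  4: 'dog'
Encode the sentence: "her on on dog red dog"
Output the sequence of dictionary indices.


Look up each word in the dictionary:
  'her' -> 2
  'on' -> 3
  'on' -> 3
  'dog' -> 4
  'red' -> 0
  'dog' -> 4

Encoded: [2, 3, 3, 4, 0, 4]


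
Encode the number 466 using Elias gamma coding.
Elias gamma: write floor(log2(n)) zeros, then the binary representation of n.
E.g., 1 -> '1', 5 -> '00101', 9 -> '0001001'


num_bits = floor(log2(466)) + 1 = 9
leading_zeros = num_bits - 1 = 8
binary(466) = 111010010

Elias gamma(466) = '00000000' + '111010010' = 00000000111010010 (17 bits)


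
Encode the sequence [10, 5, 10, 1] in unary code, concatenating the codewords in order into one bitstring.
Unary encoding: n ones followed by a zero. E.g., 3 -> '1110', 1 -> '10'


Encode each number as n ones followed by a terminating 0:
  10 -> 11111111110 (11 bits)
  5 -> 111110 (6 bits)
  10 -> 11111111110 (11 bits)
  1 -> 10 (2 bits)
Total length = 11 + 6 + 11 + 2 = 30 bits.

Unary([10, 5, 10, 1]) = 111111111101111101111111111010 (30 bits)


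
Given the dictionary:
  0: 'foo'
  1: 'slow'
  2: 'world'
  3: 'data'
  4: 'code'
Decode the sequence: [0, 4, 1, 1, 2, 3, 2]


Look up each index in the dictionary:
  0 -> 'foo'
  4 -> 'code'
  1 -> 'slow'
  1 -> 'slow'
  2 -> 'world'
  3 -> 'data'
  2 -> 'world'

Decoded: "foo code slow slow world data world"


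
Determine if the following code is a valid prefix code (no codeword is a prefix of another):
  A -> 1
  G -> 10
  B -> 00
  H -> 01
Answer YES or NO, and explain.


Checking each pair (does one codeword prefix another?):
  A='1' vs G='10': prefix -- VIOLATION

NO -- this is NOT a valid prefix code. A (1) is a prefix of G (10).


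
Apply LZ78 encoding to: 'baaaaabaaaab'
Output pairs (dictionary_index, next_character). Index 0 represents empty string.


LZ78 encoding steps:
Dictionary: {0: ''}
Step 1: w='' (idx 0), next='b' -> output (0, 'b'), add 'b' as idx 1
Step 2: w='' (idx 0), next='a' -> output (0, 'a'), add 'a' as idx 2
Step 3: w='a' (idx 2), next='a' -> output (2, 'a'), add 'aa' as idx 3
Step 4: w='aa' (idx 3), next='b' -> output (3, 'b'), add 'aab' as idx 4
Step 5: w='aa' (idx 3), next='a' -> output (3, 'a'), add 'aaa' as idx 5
Step 6: w='a' (idx 2), next='b' -> output (2, 'b'), add 'ab' as idx 6


Encoded: [(0, 'b'), (0, 'a'), (2, 'a'), (3, 'b'), (3, 'a'), (2, 'b')]


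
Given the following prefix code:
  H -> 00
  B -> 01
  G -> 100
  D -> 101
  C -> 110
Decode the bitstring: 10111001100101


Decoding step by step:
Bits 101 -> D
Bits 110 -> C
Bits 01 -> B
Bits 100 -> G
Bits 101 -> D


Decoded message: DCBGD


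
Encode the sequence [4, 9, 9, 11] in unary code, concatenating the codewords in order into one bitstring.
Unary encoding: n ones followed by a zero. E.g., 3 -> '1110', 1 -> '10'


Encode each number as n ones followed by a terminating 0:
  4 -> 11110 (5 bits)
  9 -> 1111111110 (10 bits)
  9 -> 1111111110 (10 bits)
  11 -> 111111111110 (12 bits)
Total length = 5 + 10 + 10 + 12 = 37 bits.

Unary([4, 9, 9, 11]) = 1111011111111101111111110111111111110 (37 bits)


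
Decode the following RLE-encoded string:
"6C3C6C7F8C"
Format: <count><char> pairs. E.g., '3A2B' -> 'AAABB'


Expanding each <count><char> pair:
  6C -> 'CCCCCC'
  3C -> 'CCC'
  6C -> 'CCCCCC'
  7F -> 'FFFFFFF'
  8C -> 'CCCCCCCC'

Decoded = CCCCCCCCCCCCCCCFFFFFFFCCCCCCCC


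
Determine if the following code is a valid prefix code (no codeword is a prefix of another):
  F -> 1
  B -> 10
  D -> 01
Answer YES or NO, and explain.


Checking each pair (does one codeword prefix another?):
  F='1' vs B='10': prefix -- VIOLATION

NO -- this is NOT a valid prefix code. F (1) is a prefix of B (10).


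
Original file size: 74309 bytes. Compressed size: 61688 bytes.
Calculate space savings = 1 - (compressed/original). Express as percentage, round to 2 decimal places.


ratio = compressed/original = 61688/74309 = 0.830155
savings = 1 - ratio = 1 - 0.830155 = 0.169845
as a percentage: 0.169845 * 100 = 16.98%

Space savings = 1 - 61688/74309 = 16.98%


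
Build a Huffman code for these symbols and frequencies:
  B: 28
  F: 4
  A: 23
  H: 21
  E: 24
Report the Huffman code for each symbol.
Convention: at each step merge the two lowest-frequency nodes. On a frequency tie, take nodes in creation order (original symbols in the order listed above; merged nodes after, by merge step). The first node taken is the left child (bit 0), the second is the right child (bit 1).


Huffman tree construction:
Step 1: Merge F(4) + H(21) = 25
Step 2: Merge A(23) + E(24) = 47
Step 3: Merge (F+H)(25) + B(28) = 53
Step 4: Merge (A+E)(47) + ((F+H)+B)(53) = 100
Read each symbol's code off the tree from the root (left child = 0, right child = 1).

Codes:
  B: 11 (length 2)
  F: 100 (length 3)
  A: 00 (length 2)
  H: 101 (length 3)
  E: 01 (length 2)
Average code length: 225/100 = 2.2500 bits/symbol


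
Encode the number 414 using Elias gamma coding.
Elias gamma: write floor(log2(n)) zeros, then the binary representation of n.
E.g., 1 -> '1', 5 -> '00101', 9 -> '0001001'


num_bits = floor(log2(414)) + 1 = 9
leading_zeros = num_bits - 1 = 8
binary(414) = 110011110

Elias gamma(414) = '00000000' + '110011110' = 00000000110011110 (17 bits)


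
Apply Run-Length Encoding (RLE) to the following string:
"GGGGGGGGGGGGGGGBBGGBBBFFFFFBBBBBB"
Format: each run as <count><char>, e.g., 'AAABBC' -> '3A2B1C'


Scanning runs left to right:
  i=0: run of 'G' x 15 -> '15G'
  i=15: run of 'B' x 2 -> '2B'
  i=17: run of 'G' x 2 -> '2G'
  i=19: run of 'B' x 3 -> '3B'
  i=22: run of 'F' x 5 -> '5F'
  i=27: run of 'B' x 6 -> '6B'

RLE = 15G2B2G3B5F6B


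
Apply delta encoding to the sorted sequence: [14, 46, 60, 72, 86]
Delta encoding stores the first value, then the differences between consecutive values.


First value: 14
Deltas:
  46 - 14 = 32
  60 - 46 = 14
  72 - 60 = 12
  86 - 72 = 14


Delta encoded: [14, 32, 14, 12, 14]


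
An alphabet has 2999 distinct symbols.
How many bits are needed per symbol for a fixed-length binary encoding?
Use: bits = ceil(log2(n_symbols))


log2(2999) = 11.5503
Bracket: 2^11 = 2048 < 2999 <= 2^12 = 4096
So ceil(log2(2999)) = 12

bits = ceil(log2(2999)) = ceil(11.5503) = 12 bits


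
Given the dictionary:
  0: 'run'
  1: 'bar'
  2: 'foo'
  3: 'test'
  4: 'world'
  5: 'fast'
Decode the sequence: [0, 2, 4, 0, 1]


Look up each index in the dictionary:
  0 -> 'run'
  2 -> 'foo'
  4 -> 'world'
  0 -> 'run'
  1 -> 'bar'

Decoded: "run foo world run bar"


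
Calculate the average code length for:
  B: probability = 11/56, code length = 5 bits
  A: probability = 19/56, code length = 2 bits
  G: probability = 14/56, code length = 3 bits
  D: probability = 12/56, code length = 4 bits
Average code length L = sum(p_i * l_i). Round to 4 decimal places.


Weighted contributions p_i * l_i:
  B: (11/56) * 5 = 55/56
  A: (19/56) * 2 = 38/56
  G: (14/56) * 3 = 42/56
  D: (12/56) * 4 = 48/56
Sum = (55 + 38 + 42 + 48)/56 = 183/56

L = 183/56 = 3.2679 bits/symbol


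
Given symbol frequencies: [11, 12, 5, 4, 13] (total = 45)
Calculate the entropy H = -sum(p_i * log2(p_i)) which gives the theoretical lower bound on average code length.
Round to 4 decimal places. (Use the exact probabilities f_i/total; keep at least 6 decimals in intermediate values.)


Per-symbol terms -p_i * log2(p_i) with p_i = f_i/45:
  p = 11/45 = 0.244444: log2(p) = -2.032421, -p*log2(p) = 0.496814
  p = 12/45 = 0.266667: log2(p) = -1.906891, -p*log2(p) = 0.508504
  p = 5/45 = 0.111111: log2(p) = -3.169925, -p*log2(p) = 0.352214
  p = 4/45 = 0.088889: log2(p) = -3.491853, -p*log2(p) = 0.310387
  p = 13/45 = 0.288889: log2(p) = -1.791413, -p*log2(p) = 0.517519
H = 0.496814 + 0.508504 + 0.352214 + 0.310387 + 0.517519 = 2.185438

H = 2.1854 bits/symbol


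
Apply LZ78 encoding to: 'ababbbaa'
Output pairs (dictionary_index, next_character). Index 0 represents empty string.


LZ78 encoding steps:
Dictionary: {0: ''}
Step 1: w='' (idx 0), next='a' -> output (0, 'a'), add 'a' as idx 1
Step 2: w='' (idx 0), next='b' -> output (0, 'b'), add 'b' as idx 2
Step 3: w='a' (idx 1), next='b' -> output (1, 'b'), add 'ab' as idx 3
Step 4: w='b' (idx 2), next='b' -> output (2, 'b'), add 'bb' as idx 4
Step 5: w='a' (idx 1), next='a' -> output (1, 'a'), add 'aa' as idx 5


Encoded: [(0, 'a'), (0, 'b'), (1, 'b'), (2, 'b'), (1, 'a')]


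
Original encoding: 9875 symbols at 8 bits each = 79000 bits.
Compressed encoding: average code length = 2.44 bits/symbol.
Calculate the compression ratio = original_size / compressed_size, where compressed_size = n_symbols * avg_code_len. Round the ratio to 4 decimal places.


original_size = n_symbols * orig_bits = 9875 * 8 = 79000 bits
compressed_size = n_symbols * avg_code_len = 9875 * 2.44 = 24095.0 bits
ratio = original_size / compressed_size = 79000 / 24095.0 = 3.2787

Compression ratio = 3.2787


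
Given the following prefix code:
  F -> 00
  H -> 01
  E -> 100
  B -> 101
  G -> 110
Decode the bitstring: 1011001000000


Decoding step by step:
Bits 101 -> B
Bits 100 -> E
Bits 100 -> E
Bits 00 -> F
Bits 00 -> F


Decoded message: BEEFF


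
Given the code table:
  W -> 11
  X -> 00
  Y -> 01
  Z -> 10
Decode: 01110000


Decoding:
01 -> Y
11 -> W
00 -> X
00 -> X


Result: YWXX


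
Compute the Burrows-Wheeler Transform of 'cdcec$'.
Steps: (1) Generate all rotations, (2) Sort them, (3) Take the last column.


Rotations (sorted):
  0: $cdcec -> last char: c
  1: c$cdce -> last char: e
  2: cdcec$ -> last char: $
  3: cec$cd -> last char: d
  4: dcec$c -> last char: c
  5: ec$cdc -> last char: c


BWT = ce$dcc


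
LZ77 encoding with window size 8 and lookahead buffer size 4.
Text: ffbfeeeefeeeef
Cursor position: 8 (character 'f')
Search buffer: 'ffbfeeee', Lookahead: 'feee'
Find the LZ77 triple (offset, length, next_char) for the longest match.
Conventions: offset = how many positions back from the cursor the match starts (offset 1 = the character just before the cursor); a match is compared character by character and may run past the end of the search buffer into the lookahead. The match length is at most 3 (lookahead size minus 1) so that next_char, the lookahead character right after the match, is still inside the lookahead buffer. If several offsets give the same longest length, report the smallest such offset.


Try each offset into the search buffer:
  offset=1 (pos 7, char 'e'): match length 0
  offset=2 (pos 6, char 'e'): match length 0
  offset=3 (pos 5, char 'e'): match length 0
  offset=4 (pos 4, char 'e'): match length 0
  offset=5 (pos 3, char 'f'): match length 3
  offset=6 (pos 2, char 'b'): match length 0
  offset=7 (pos 1, char 'f'): match length 1
  offset=8 (pos 0, char 'f'): match length 1
Longest match has length 3 at offset 5.
next_char = character at position 8 + 3 = 11 -> 'e'

Best match: offset=5, length=3 (matching 'fee' starting at position 3)
LZ77 triple: (5, 3, 'e')


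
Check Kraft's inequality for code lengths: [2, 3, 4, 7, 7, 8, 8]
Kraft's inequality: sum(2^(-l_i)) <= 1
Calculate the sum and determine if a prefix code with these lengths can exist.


Sum = 2^(-2) + 2^(-3) + 2^(-4) + 2^(-7) + 2^(-7) + 2^(-8) + 2^(-8)
    = 0.25 + 0.125 + 0.0625 + 0.0078125 + 0.0078125 + 0.00390625 + 0.00390625
    = 118/256 = 0.4609375
Since 0.4609375 <= 1, Kraft's inequality IS satisfied.
A prefix code with these lengths CAN exist.

Kraft sum = 0.4609375. Satisfied.


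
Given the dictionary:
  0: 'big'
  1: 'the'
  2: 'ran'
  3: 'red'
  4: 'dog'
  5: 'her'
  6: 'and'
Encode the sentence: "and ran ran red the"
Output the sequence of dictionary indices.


Look up each word in the dictionary:
  'and' -> 6
  'ran' -> 2
  'ran' -> 2
  'red' -> 3
  'the' -> 1

Encoded: [6, 2, 2, 3, 1]


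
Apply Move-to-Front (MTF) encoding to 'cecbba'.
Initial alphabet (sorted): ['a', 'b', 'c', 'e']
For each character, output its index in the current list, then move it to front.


MTF encoding:
'c': index 2 in ['a', 'b', 'c', 'e'] -> ['c', 'a', 'b', 'e']
'e': index 3 in ['c', 'a', 'b', 'e'] -> ['e', 'c', 'a', 'b']
'c': index 1 in ['e', 'c', 'a', 'b'] -> ['c', 'e', 'a', 'b']
'b': index 3 in ['c', 'e', 'a', 'b'] -> ['b', 'c', 'e', 'a']
'b': index 0 in ['b', 'c', 'e', 'a'] -> ['b', 'c', 'e', 'a']
'a': index 3 in ['b', 'c', 'e', 'a'] -> ['a', 'b', 'c', 'e']


Output: [2, 3, 1, 3, 0, 3]


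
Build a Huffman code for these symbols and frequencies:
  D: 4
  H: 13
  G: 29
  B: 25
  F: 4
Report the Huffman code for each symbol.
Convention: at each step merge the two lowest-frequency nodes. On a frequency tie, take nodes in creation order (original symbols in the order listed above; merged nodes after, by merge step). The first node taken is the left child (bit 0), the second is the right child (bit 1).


Huffman tree construction:
Step 1: Merge D(4) + F(4) = 8
Step 2: Merge (D+F)(8) + H(13) = 21
Step 3: Merge ((D+F)+H)(21) + B(25) = 46
Step 4: Merge G(29) + (((D+F)+H)+B)(46) = 75
Read each symbol's code off the tree from the root (left child = 0, right child = 1).

Codes:
  D: 1000 (length 4)
  H: 101 (length 3)
  G: 0 (length 1)
  B: 11 (length 2)
  F: 1001 (length 4)
Average code length: 150/75 = 2.0000 bits/symbol


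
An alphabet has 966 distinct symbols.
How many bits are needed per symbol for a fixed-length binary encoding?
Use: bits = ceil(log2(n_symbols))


log2(966) = 9.9159
Bracket: 2^9 = 512 < 966 <= 2^10 = 1024
So ceil(log2(966)) = 10

bits = ceil(log2(966)) = ceil(9.9159) = 10 bits


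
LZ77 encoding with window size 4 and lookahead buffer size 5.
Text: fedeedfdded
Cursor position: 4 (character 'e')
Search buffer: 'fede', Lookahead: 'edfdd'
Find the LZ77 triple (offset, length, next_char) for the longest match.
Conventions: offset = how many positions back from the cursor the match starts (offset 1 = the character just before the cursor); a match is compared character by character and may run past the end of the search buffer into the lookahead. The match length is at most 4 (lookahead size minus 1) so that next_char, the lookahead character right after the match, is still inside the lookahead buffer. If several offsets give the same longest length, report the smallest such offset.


Try each offset into the search buffer:
  offset=1 (pos 3, char 'e'): match length 1
  offset=2 (pos 2, char 'd'): match length 0
  offset=3 (pos 1, char 'e'): match length 2
  offset=4 (pos 0, char 'f'): match length 0
Longest match has length 2 at offset 3.
next_char = character at position 4 + 2 = 6 -> 'f'

Best match: offset=3, length=2 (matching 'ed' starting at position 1)
LZ77 triple: (3, 2, 'f')


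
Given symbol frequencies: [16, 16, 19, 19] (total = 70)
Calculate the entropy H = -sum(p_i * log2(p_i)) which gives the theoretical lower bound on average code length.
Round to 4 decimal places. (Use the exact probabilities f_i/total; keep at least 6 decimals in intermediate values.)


Per-symbol terms -p_i * log2(p_i) with p_i = f_i/70:
  p = 16/70 = 0.228571: log2(p) = -2.129283, -p*log2(p) = 0.486693
  p = 16/70 = 0.228571: log2(p) = -2.129283, -p*log2(p) = 0.486693
  p = 19/70 = 0.271429: log2(p) = -1.881356, -p*log2(p) = 0.510654
  p = 19/70 = 0.271429: log2(p) = -1.881356, -p*log2(p) = 0.510654
H = 0.486693 + 0.486693 + 0.510654 + 0.510654 = 1.994694

H = 1.9947 bits/symbol


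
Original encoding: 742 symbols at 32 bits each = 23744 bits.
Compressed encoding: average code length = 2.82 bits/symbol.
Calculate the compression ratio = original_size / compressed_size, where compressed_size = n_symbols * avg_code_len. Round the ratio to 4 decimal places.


original_size = n_symbols * orig_bits = 742 * 32 = 23744 bits
compressed_size = n_symbols * avg_code_len = 742 * 2.82 = 2092.44 bits
ratio = original_size / compressed_size = 23744 / 2092.44 = 11.3475

Compression ratio = 11.3475


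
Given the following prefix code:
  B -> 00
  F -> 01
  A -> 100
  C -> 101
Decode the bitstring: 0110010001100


Decoding step by step:
Bits 01 -> F
Bits 100 -> A
Bits 100 -> A
Bits 01 -> F
Bits 100 -> A


Decoded message: FAAFA


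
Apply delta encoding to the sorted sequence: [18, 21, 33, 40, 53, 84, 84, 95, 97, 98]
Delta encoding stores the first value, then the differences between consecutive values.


First value: 18
Deltas:
  21 - 18 = 3
  33 - 21 = 12
  40 - 33 = 7
  53 - 40 = 13
  84 - 53 = 31
  84 - 84 = 0
  95 - 84 = 11
  97 - 95 = 2
  98 - 97 = 1


Delta encoded: [18, 3, 12, 7, 13, 31, 0, 11, 2, 1]


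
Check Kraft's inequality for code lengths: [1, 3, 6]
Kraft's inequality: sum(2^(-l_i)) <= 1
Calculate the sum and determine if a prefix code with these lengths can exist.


Sum = 2^(-1) + 2^(-3) + 2^(-6)
    = 0.5 + 0.125 + 0.015625
    = 41/64 = 0.640625
Since 0.640625 <= 1, Kraft's inequality IS satisfied.
A prefix code with these lengths CAN exist.

Kraft sum = 0.640625. Satisfied.


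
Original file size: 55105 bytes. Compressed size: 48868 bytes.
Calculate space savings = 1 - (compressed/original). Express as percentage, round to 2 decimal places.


ratio = compressed/original = 48868/55105 = 0.886816
savings = 1 - ratio = 1 - 0.886816 = 0.113184
as a percentage: 0.113184 * 100 = 11.32%

Space savings = 1 - 48868/55105 = 11.32%


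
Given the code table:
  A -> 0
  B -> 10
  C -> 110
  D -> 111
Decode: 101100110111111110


Decoding:
10 -> B
110 -> C
0 -> A
110 -> C
111 -> D
111 -> D
110 -> C


Result: BCACDDC


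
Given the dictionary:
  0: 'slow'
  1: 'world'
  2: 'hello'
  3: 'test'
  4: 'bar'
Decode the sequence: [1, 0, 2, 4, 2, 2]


Look up each index in the dictionary:
  1 -> 'world'
  0 -> 'slow'
  2 -> 'hello'
  4 -> 'bar'
  2 -> 'hello'
  2 -> 'hello'

Decoded: "world slow hello bar hello hello"


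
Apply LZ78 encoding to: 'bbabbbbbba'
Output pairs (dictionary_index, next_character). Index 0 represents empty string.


LZ78 encoding steps:
Dictionary: {0: ''}
Step 1: w='' (idx 0), next='b' -> output (0, 'b'), add 'b' as idx 1
Step 2: w='b' (idx 1), next='a' -> output (1, 'a'), add 'ba' as idx 2
Step 3: w='b' (idx 1), next='b' -> output (1, 'b'), add 'bb' as idx 3
Step 4: w='bb' (idx 3), next='b' -> output (3, 'b'), add 'bbb' as idx 4
Step 5: w='ba' (idx 2), end of input -> output (2, '')


Encoded: [(0, 'b'), (1, 'a'), (1, 'b'), (3, 'b'), (2, '')]


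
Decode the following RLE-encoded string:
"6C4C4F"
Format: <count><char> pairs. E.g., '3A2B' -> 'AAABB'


Expanding each <count><char> pair:
  6C -> 'CCCCCC'
  4C -> 'CCCC'
  4F -> 'FFFF'

Decoded = CCCCCCCCCCFFFF


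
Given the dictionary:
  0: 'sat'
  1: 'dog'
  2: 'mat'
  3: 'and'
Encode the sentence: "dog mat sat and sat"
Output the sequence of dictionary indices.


Look up each word in the dictionary:
  'dog' -> 1
  'mat' -> 2
  'sat' -> 0
  'and' -> 3
  'sat' -> 0

Encoded: [1, 2, 0, 3, 0]


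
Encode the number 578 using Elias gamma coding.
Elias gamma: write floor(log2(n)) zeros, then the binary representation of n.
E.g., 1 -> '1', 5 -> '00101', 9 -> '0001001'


num_bits = floor(log2(578)) + 1 = 10
leading_zeros = num_bits - 1 = 9
binary(578) = 1001000010

Elias gamma(578) = '000000000' + '1001000010' = 0000000001001000010 (19 bits)


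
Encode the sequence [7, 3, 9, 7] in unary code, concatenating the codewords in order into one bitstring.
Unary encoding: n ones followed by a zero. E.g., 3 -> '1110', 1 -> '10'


Encode each number as n ones followed by a terminating 0:
  7 -> 11111110 (8 bits)
  3 -> 1110 (4 bits)
  9 -> 1111111110 (10 bits)
  7 -> 11111110 (8 bits)
Total length = 8 + 4 + 10 + 8 = 30 bits.

Unary([7, 3, 9, 7]) = 111111101110111111111011111110 (30 bits)


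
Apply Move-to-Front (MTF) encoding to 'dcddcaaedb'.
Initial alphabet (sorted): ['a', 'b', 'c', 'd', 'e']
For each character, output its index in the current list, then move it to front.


MTF encoding:
'd': index 3 in ['a', 'b', 'c', 'd', 'e'] -> ['d', 'a', 'b', 'c', 'e']
'c': index 3 in ['d', 'a', 'b', 'c', 'e'] -> ['c', 'd', 'a', 'b', 'e']
'd': index 1 in ['c', 'd', 'a', 'b', 'e'] -> ['d', 'c', 'a', 'b', 'e']
'd': index 0 in ['d', 'c', 'a', 'b', 'e'] -> ['d', 'c', 'a', 'b', 'e']
'c': index 1 in ['d', 'c', 'a', 'b', 'e'] -> ['c', 'd', 'a', 'b', 'e']
'a': index 2 in ['c', 'd', 'a', 'b', 'e'] -> ['a', 'c', 'd', 'b', 'e']
'a': index 0 in ['a', 'c', 'd', 'b', 'e'] -> ['a', 'c', 'd', 'b', 'e']
'e': index 4 in ['a', 'c', 'd', 'b', 'e'] -> ['e', 'a', 'c', 'd', 'b']
'd': index 3 in ['e', 'a', 'c', 'd', 'b'] -> ['d', 'e', 'a', 'c', 'b']
'b': index 4 in ['d', 'e', 'a', 'c', 'b'] -> ['b', 'd', 'e', 'a', 'c']


Output: [3, 3, 1, 0, 1, 2, 0, 4, 3, 4]


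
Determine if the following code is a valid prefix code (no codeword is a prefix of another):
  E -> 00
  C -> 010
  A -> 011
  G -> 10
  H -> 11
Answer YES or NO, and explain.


Checking each pair (does one codeword prefix another?):
  E='00' vs C='010': no prefix
  E='00' vs A='011': no prefix
  E='00' vs G='10': no prefix
  E='00' vs H='11': no prefix
  C='010' vs E='00': no prefix
  C='010' vs A='011': no prefix
  C='010' vs G='10': no prefix
  C='010' vs H='11': no prefix
  A='011' vs E='00': no prefix
  A='011' vs C='010': no prefix
  A='011' vs G='10': no prefix
  A='011' vs H='11': no prefix
  G='10' vs E='00': no prefix
  G='10' vs C='010': no prefix
  G='10' vs A='011': no prefix
  G='10' vs H='11': no prefix
  H='11' vs E='00': no prefix
  H='11' vs C='010': no prefix
  H='11' vs A='011': no prefix
  H='11' vs G='10': no prefix
No violation found over all pairs.

YES -- this is a valid prefix code. No codeword is a prefix of any other codeword.


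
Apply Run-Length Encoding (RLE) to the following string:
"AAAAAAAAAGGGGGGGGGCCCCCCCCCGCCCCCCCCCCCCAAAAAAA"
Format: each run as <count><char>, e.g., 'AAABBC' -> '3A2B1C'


Scanning runs left to right:
  i=0: run of 'A' x 9 -> '9A'
  i=9: run of 'G' x 9 -> '9G'
  i=18: run of 'C' x 9 -> '9C'
  i=27: run of 'G' x 1 -> '1G'
  i=28: run of 'C' x 12 -> '12C'
  i=40: run of 'A' x 7 -> '7A'

RLE = 9A9G9C1G12C7A


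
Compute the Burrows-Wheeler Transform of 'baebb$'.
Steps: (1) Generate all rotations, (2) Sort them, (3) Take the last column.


Rotations (sorted):
  0: $baebb -> last char: b
  1: aebb$b -> last char: b
  2: b$baeb -> last char: b
  3: baebb$ -> last char: $
  4: bb$bae -> last char: e
  5: ebb$ba -> last char: a


BWT = bbb$ea


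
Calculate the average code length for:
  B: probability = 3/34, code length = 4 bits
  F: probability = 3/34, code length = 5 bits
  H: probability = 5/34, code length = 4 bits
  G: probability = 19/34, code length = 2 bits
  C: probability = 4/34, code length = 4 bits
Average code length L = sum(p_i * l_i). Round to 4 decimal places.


Weighted contributions p_i * l_i:
  B: (3/34) * 4 = 12/34
  F: (3/34) * 5 = 15/34
  H: (5/34) * 4 = 20/34
  G: (19/34) * 2 = 38/34
  C: (4/34) * 4 = 16/34
Sum = (12 + 15 + 20 + 38 + 16)/34 = 101/34

L = 101/34 = 2.9706 bits/symbol


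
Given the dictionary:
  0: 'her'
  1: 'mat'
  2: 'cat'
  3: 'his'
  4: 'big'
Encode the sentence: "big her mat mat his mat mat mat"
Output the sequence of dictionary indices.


Look up each word in the dictionary:
  'big' -> 4
  'her' -> 0
  'mat' -> 1
  'mat' -> 1
  'his' -> 3
  'mat' -> 1
  'mat' -> 1
  'mat' -> 1

Encoded: [4, 0, 1, 1, 3, 1, 1, 1]


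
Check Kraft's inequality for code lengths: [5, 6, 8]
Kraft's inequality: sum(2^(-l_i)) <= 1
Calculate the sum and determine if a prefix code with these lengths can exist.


Sum = 2^(-5) + 2^(-6) + 2^(-8)
    = 0.03125 + 0.015625 + 0.00390625
    = 13/256 = 0.05078125
Since 0.05078125 <= 1, Kraft's inequality IS satisfied.
A prefix code with these lengths CAN exist.

Kraft sum = 0.05078125. Satisfied.


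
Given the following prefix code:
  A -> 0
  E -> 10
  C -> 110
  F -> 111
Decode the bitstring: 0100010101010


Decoding step by step:
Bits 0 -> A
Bits 10 -> E
Bits 0 -> A
Bits 0 -> A
Bits 10 -> E
Bits 10 -> E
Bits 10 -> E
Bits 10 -> E


Decoded message: AEAAEEEE


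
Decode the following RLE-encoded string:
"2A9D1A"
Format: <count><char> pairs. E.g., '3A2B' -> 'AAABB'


Expanding each <count><char> pair:
  2A -> 'AA'
  9D -> 'DDDDDDDDD'
  1A -> 'A'

Decoded = AADDDDDDDDDA


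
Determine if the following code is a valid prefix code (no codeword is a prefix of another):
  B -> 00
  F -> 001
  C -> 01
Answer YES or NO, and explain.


Checking each pair (does one codeword prefix another?):
  B='00' vs F='001': prefix -- VIOLATION

NO -- this is NOT a valid prefix code. B (00) is a prefix of F (001).
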